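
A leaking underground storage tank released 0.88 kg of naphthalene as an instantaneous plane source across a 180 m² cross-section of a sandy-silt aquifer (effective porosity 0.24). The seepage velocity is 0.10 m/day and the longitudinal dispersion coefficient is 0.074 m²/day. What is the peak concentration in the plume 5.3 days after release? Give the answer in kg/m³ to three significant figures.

The peak of an instantaneous 1D plume sits at x = vt; there the Gaussian factor is 1 and C_max = M/(n_e·A·√(4πDt)), where n_e·A is the pore area the mass is dissolved in.
√(4πDt) = √(4π × 0.074 × 5.3) = 2.220 m, so C_max = 0.88/(0.24 × 180 × 2.220) = 0.00918 kg/m³.

0.00918 kg/m³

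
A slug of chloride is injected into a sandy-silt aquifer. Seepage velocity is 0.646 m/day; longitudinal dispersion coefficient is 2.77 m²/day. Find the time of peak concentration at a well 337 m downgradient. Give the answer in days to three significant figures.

For the 1D instantaneous-source solution, setting ∂C/∂t = 0 at fixed x gives v²t² + 2Dt − x² = 0, so t = (√(D² + v²x²) − D)/v².
√(D² + v²x²) = √(2.77² + 0.646² × 337²) = 217.7; v² = 0.417316.
t = (217.7 − 2.77)/0.417316 = 515 days (vs. the pure-advection estimate x/v = 522 d).

515 days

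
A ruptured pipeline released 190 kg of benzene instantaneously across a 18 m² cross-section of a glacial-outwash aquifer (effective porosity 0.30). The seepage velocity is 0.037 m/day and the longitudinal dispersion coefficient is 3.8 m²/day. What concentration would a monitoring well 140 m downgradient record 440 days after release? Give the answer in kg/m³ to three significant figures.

0.0246 kg/m³

For an instantaneous plane source, C(x,t) = M/(n_e·A·√(4πDt)) · exp(−(x−vt)²/(4Dt)), with n_e·A the pore (flow) area.
Plume center vt = 0.037 × 440 = 16.28 m, so the well at 140 m is 123.72 m downgradient of the peak.
√(4πDt) = 145.0 m, giving peak height M/(n_e·A·√(4πDt)) = 190/(0.30 × 18 × 145.0) = 0.2427 kg/m³.
(x−vt)²/(4Dt) = (123.72)²/(4 × 3.8 × 440) = 2.289; exp(−2.289) = 0.1014.
C = 0.2427 × 0.1014 = 0.0246 kg/m³.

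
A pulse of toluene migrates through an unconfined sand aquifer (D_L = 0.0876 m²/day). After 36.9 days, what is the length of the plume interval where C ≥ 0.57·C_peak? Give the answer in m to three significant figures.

5.39 m

The plume is Gaussian with σ = √(2Dt) = √(2 × 0.0876 × 36.9) = 2.543 m.
C/C_peak = exp(−Δx²/(2σ²)) = 0.57 ⇒ Δx = σ·√(−2 ln 0.57) = 2.543 × 1.060 = 2.696 m.
Width = 2Δx = 5.39 m.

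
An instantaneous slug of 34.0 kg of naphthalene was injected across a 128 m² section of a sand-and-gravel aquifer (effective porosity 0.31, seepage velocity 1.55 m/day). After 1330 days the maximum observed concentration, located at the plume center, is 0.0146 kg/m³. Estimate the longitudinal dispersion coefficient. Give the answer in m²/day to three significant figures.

0.206 m²/day

At the plume center C_max = M/(n_e·A·√(4πDt)), so D = M²/(4πt·(n_e·A·C_max)²).
n_e·A·C_max = 0.31 × 128 × 0.0146 = 0.5793 kg/m.
D = 34.0²/(4π × 1330 × 0.5793²) = 0.206 m²/day.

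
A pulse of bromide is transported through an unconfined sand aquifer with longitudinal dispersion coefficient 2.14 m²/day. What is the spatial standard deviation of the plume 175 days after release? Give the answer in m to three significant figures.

Dispersive spreading gives a Gaussian with σ² = 2Dt; advection only shifts the center.
σ = √(2 × 2.14 × 175) = 27.4 m.

27.4 m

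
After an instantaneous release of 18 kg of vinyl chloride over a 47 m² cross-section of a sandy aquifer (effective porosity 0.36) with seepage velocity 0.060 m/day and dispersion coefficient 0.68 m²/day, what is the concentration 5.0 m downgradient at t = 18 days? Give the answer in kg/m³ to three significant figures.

0.0627 kg/m³

For an instantaneous plane source, C(x,t) = M/(n_e·A·√(4πDt)) · exp(−(x−vt)²/(4Dt)), with n_e·A the pore (flow) area.
Plume center vt = 0.060 × 18 = 1.08 m, so the well at 5.0 m is 3.92 m downgradient of the peak.
√(4πDt) = 12.40 m, giving peak height M/(n_e·A·√(4πDt)) = 18/(0.36 × 47 × 12.40) = 0.08579 kg/m³.
(x−vt)²/(4Dt) = (3.92)²/(4 × 0.68 × 18) = 0.3139; exp(−0.3139) = 0.7306.
C = 0.08579 × 0.7306 = 0.0627 kg/m³.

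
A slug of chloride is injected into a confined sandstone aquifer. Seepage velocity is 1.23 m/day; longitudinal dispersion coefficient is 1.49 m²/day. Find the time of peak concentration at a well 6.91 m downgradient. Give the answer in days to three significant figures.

4.72 days

For the 1D instantaneous-source solution, setting ∂C/∂t = 0 at fixed x gives v²t² + 2Dt − x² = 0, so t = (√(D² + v²x²) − D)/v².
√(D² + v²x²) = √(1.49² + 1.23² × 6.91²) = 8.629; v² = 1.5129.
t = (8.629 − 1.49)/1.5129 = 4.72 days (vs. the pure-advection estimate x/v = 5.62 d).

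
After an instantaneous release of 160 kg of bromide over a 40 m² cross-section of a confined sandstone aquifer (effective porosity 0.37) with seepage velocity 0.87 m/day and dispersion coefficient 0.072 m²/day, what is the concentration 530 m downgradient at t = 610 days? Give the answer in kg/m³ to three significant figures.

For an instantaneous plane source, C(x,t) = M/(n_e·A·√(4πDt)) · exp(−(x−vt)²/(4Dt)), with n_e·A the pore (flow) area.
Plume center vt = 0.87 × 610 = 530.7 m, so the well at 530 m is 0.7 m upgradient of the peak.
√(4πDt) = 23.49 m, giving peak height M/(n_e·A·√(4πDt)) = 160/(0.37 × 40 × 23.49) = 0.4602 kg/m³.
(x−vt)²/(4Dt) = (-0.7)²/(4 × 0.072 × 610) = 0.002789; exp(−0.002789) = 0.9972.
C = 0.4602 × 0.9972 = 0.459 kg/m³.

0.459 kg/m³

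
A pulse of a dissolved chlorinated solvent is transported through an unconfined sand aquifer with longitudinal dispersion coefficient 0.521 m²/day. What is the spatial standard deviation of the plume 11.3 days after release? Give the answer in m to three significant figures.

Dispersive spreading gives a Gaussian with σ² = 2Dt; advection only shifts the center.
σ = √(2 × 0.521 × 11.3) = 3.43 m.

3.43 m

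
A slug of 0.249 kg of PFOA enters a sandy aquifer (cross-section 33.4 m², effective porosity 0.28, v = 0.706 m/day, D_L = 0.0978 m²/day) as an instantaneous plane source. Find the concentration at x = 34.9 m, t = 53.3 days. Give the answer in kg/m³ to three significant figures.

0.00230 kg/m³

For an instantaneous plane source, C(x,t) = M/(n_e·A·√(4πDt)) · exp(−(x−vt)²/(4Dt)), with n_e·A the pore (flow) area.
Plume center vt = 0.706 × 53.3 = 37.6298 m, so the well at 34.9 m is 2.7298 m upgradient of the peak.
√(4πDt) = 8.094 m, giving peak height M/(n_e·A·√(4πDt)) = 0.249/(0.28 × 33.4 × 8.094) = 0.003290 kg/m³.
(x−vt)²/(4Dt) = (-2.7298)²/(4 × 0.0978 × 53.3) = 0.3574; exp(−0.3574) = 0.6995.
C = 0.003290 × 0.6995 = 0.00230 kg/m³.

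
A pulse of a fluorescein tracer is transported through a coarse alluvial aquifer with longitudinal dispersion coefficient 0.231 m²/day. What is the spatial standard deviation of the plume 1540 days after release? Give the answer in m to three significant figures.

26.7 m

Dispersive spreading gives a Gaussian with σ² = 2Dt; advection only shifts the center.
σ = √(2 × 0.231 × 1540) = 26.7 m.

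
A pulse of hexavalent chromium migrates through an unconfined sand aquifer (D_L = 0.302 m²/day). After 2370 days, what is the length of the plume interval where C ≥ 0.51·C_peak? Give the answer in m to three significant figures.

87.8 m

The plume is Gaussian with σ = √(2Dt) = √(2 × 0.302 × 2370) = 37.83 m.
C/C_peak = exp(−Δx²/(2σ²)) = 0.51 ⇒ Δx = σ·√(−2 ln 0.51) = 37.83 × 1.160 = 43.88 m.
Width = 2Δx = 87.8 m.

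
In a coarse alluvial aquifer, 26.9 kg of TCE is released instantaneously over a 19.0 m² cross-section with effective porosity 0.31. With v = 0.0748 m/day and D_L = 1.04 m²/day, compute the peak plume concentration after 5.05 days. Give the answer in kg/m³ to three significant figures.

0.562 kg/m³

The peak of an instantaneous 1D plume sits at x = vt; there the Gaussian factor is 1 and C_max = M/(n_e·A·√(4πDt)), where n_e·A is the pore area the mass is dissolved in.
√(4πDt) = √(4π × 1.04 × 5.05) = 8.124 m, so C_max = 26.9/(0.31 × 19.0 × 8.124) = 0.562 kg/m³.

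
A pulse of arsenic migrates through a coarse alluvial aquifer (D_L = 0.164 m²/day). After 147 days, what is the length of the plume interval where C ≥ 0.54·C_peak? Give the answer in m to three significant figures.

15.4 m

The plume is Gaussian with σ = √(2Dt) = √(2 × 0.164 × 147) = 6.944 m.
C/C_peak = exp(−Δx²/(2σ²)) = 0.54 ⇒ Δx = σ·√(−2 ln 0.54) = 6.944 × 1.110 = 7.708 m.
Width = 2Δx = 15.4 m.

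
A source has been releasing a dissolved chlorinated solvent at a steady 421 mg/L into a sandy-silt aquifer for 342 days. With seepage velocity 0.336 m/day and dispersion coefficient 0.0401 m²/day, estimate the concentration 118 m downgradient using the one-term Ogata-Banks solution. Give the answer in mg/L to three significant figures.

117 mg/L

For a continuous step input, C/C₀ ≈ ½·erfc((x−vt)/(2√(Dt))).
vt = 0.336 × 342 = 114.912 m and 2√(Dt) = 2√(0.0401 × 342) = 7.407 m.
Argument (x−vt)/(2√(Dt)) = (118 − 114.912)/7.407 = 0.4169; ½·erfc(0.4169) = 0.2777.
C = 421 × 0.2777 = 117 mg/L.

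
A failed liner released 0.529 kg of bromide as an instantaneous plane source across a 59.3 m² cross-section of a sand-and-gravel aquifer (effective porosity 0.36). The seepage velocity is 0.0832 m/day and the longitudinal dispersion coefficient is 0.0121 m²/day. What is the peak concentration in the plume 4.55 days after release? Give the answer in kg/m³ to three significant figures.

The peak of an instantaneous 1D plume sits at x = vt; there the Gaussian factor is 1 and C_max = M/(n_e·A·√(4πDt)), where n_e·A is the pore area the mass is dissolved in.
√(4πDt) = √(4π × 0.0121 × 4.55) = 0.8318 m, so C_max = 0.529/(0.36 × 59.3 × 0.8318) = 0.0298 kg/m³.

0.0298 kg/m³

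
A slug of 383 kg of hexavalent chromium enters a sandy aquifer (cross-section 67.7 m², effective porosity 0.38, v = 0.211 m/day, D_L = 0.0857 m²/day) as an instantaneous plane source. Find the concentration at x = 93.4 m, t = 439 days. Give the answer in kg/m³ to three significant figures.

0.682 kg/m³

For an instantaneous plane source, C(x,t) = M/(n_e·A·√(4πDt)) · exp(−(x−vt)²/(4Dt)), with n_e·A the pore (flow) area.
Plume center vt = 0.211 × 439 = 92.629 m, so the well at 93.4 m is 0.771 m downgradient of the peak.
√(4πDt) = 21.74 m, giving peak height M/(n_e·A·√(4πDt)) = 383/(0.38 × 67.7 × 21.74) = 0.6848 kg/m³.
(x−vt)²/(4Dt) = (0.771)²/(4 × 0.0857 × 439) = 0.003950; exp(−0.003950) = 0.9961.
C = 0.6848 × 0.9961 = 0.682 kg/m³.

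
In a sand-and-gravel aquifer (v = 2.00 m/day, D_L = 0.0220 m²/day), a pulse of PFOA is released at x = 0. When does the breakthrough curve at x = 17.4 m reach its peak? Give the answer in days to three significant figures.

8.69 days

For the 1D instantaneous-source solution, setting ∂C/∂t = 0 at fixed x gives v²t² + 2Dt − x² = 0, so t = (√(D² + v²x²) − D)/v².
√(D² + v²x²) = √(0.0220² + 2.00² × 17.4²) = 34.80; v² = 4.
t = (34.80 − 0.0220)/4 = 8.69 days (vs. the pure-advection estimate x/v = 8.70 d).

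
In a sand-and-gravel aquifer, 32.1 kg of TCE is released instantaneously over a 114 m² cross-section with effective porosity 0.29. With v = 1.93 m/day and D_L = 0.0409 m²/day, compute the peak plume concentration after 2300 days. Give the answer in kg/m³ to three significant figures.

The peak of an instantaneous 1D plume sits at x = vt; there the Gaussian factor is 1 and C_max = M/(n_e·A·√(4πDt)), where n_e·A is the pore area the mass is dissolved in.
√(4πDt) = √(4π × 0.0409 × 2300) = 34.38 m, so C_max = 32.1/(0.29 × 114 × 34.38) = 0.0282 kg/m³.

0.0282 kg/m³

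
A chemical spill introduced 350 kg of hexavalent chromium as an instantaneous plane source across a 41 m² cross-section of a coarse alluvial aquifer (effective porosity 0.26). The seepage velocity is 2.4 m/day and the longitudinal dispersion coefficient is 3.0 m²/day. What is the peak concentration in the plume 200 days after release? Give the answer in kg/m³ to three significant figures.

The peak of an instantaneous 1D plume sits at x = vt; there the Gaussian factor is 1 and C_max = M/(n_e·A·√(4πDt)), where n_e·A is the pore area the mass is dissolved in.
√(4πDt) = √(4π × 3.0 × 200) = 86.83 m, so C_max = 350/(0.26 × 41 × 86.83) = 0.378 kg/m³.

0.378 kg/m³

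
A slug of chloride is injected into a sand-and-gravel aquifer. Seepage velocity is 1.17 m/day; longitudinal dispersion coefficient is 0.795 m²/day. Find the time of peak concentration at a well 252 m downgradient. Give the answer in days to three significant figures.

215 days

For the 1D instantaneous-source solution, setting ∂C/∂t = 0 at fixed x gives v²t² + 2Dt − x² = 0, so t = (√(D² + v²x²) − D)/v².
√(D² + v²x²) = √(0.795² + 1.17² × 252²) = 294.8; v² = 1.3689.
t = (294.8 − 0.795)/1.3689 = 215 days (vs. the pure-advection estimate x/v = 215 d).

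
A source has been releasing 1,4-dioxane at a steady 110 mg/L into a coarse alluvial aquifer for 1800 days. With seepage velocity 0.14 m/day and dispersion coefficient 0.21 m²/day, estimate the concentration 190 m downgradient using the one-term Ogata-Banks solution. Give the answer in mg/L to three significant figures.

109 mg/L

For a continuous step input, C/C₀ ≈ ½·erfc((x−vt)/(2√(Dt))).
vt = 0.14 × 1800 = 252 m and 2√(Dt) = 2√(0.21 × 1800) = 38.88 m.
Argument (x−vt)/(2√(Dt)) = (190 − 252)/38.88 = -1.595; ½·erfc(-1.595) = 0.9880.
C = 110 × 0.9880 = 109 mg/L.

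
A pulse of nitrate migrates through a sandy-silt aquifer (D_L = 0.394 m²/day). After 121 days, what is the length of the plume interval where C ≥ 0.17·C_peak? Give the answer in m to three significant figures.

36.8 m

The plume is Gaussian with σ = √(2Dt) = √(2 × 0.394 × 121) = 9.765 m.
C/C_peak = exp(−Δx²/(2σ²)) = 0.17 ⇒ Δx = σ·√(−2 ln 0.17) = 9.765 × 1.883 = 18.39 m.
Width = 2Δx = 36.8 m.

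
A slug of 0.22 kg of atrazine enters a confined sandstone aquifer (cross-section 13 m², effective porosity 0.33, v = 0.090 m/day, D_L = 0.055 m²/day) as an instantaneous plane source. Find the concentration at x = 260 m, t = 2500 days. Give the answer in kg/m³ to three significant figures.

0.000133 kg/m³

For an instantaneous plane source, C(x,t) = M/(n_e·A·√(4πDt)) · exp(−(x−vt)²/(4Dt)), with n_e·A the pore (flow) area.
Plume center vt = 0.090 × 2500 = 225 m, so the well at 260 m is 35 m downgradient of the peak.
√(4πDt) = 41.57 m, giving peak height M/(n_e·A·√(4πDt)) = 0.22/(0.33 × 13 × 41.57) = 0.001234 kg/m³.
(x−vt)²/(4Dt) = (35)²/(4 × 0.055 × 2500) = 2.227; exp(−2.227) = 0.1079.
C = 0.001234 × 0.1079 = 0.000133 kg/m³.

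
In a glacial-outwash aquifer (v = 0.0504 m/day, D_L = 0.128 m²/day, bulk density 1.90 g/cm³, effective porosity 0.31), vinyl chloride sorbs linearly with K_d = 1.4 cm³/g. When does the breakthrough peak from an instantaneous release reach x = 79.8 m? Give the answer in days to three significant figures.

Retardation factor R = 1 + ρ_b·K_d/n = 1 + 1.90 × 1.4/0.31 = 9.581.
Sorption retards both mechanisms: v_R = v/R = 0.005260 m/day, D_R = D/R = 0.01336 m²/day.
Peak time from v_R²t² + 2D_R t − x² = 0: t = (√(D_R² + v_R²x²) − D_R)/v_R².
√(D_R² + v_R²x²) = √(0.01336² + 0.005260² × 79.8²) = 0.4200; v_R² = 2.767e-05.
t = (0.4200 − 0.01336)/2.767e-05 = 14700 days.

14700 days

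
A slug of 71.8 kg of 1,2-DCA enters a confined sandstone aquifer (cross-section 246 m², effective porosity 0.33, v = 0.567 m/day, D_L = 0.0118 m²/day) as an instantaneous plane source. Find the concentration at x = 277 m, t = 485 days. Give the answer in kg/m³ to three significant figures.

For an instantaneous plane source, C(x,t) = M/(n_e·A·√(4πDt)) · exp(−(x−vt)²/(4Dt)), with n_e·A the pore (flow) area.
Plume center vt = 0.567 × 485 = 274.995 m, so the well at 277 m is 2.005 m downgradient of the peak.
√(4πDt) = 8.480 m, giving peak height M/(n_e·A·√(4πDt)) = 71.8/(0.33 × 246 × 8.480) = 0.1043 kg/m³.
(x−vt)²/(4Dt) = (2.005)²/(4 × 0.0118 × 485) = 0.1756; exp(−0.1756) = 0.8390.
C = 0.1043 × 0.8390 = 0.0875 kg/m³.

0.0875 kg/m³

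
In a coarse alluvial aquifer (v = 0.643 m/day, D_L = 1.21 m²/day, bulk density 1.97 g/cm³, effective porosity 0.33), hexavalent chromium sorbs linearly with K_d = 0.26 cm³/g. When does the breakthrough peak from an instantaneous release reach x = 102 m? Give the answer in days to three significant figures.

397 days

Retardation factor R = 1 + ρ_b·K_d/n = 1 + 1.97 × 0.26/0.33 = 2.552.
Sorption retards both mechanisms: v_R = v/R = 0.2520 m/day, D_R = D/R = 0.4741 m²/day.
Peak time from v_R²t² + 2D_R t − x² = 0: t = (√(D_R² + v_R²x²) − D_R)/v_R².
√(D_R² + v_R²x²) = √(0.4741² + 0.2520² × 102²) = 25.71; v_R² = 0.06350.
t = (25.71 − 0.4741)/0.06350 = 397 days.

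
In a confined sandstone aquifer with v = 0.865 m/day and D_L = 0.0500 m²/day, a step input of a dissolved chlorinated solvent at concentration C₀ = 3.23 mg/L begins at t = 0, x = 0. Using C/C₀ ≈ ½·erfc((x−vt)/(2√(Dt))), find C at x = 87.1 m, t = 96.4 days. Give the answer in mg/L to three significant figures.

0.374 mg/L

For a continuous step input, C/C₀ ≈ ½·erfc((x−vt)/(2√(Dt))).
vt = 0.865 × 96.4 = 83.386 m and 2√(Dt) = 2√(0.0500 × 96.4) = 4.391 m.
Argument (x−vt)/(2√(Dt)) = (87.1 − 83.386)/4.391 = 0.8458; ½·erfc(0.8458) = 0.1158.
C = 3.23 × 0.1158 = 0.374 mg/L.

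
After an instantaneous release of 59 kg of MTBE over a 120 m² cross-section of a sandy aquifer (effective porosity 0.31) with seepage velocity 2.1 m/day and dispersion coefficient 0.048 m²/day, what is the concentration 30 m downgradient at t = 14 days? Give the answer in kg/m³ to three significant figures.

0.477 kg/m³

For an instantaneous plane source, C(x,t) = M/(n_e·A·√(4πDt)) · exp(−(x−vt)²/(4Dt)), with n_e·A the pore (flow) area.
Plume center vt = 2.1 × 14 = 29.4 m, so the well at 30 m is 0.6 m downgradient of the peak.
√(4πDt) = 2.906 m, giving peak height M/(n_e·A·√(4πDt)) = 59/(0.31 × 120 × 2.906) = 0.5458 kg/m³.
(x−vt)²/(4Dt) = (0.6)²/(4 × 0.048 × 14) = 0.1339; exp(−0.1339) = 0.8747.
C = 0.5458 × 0.8747 = 0.477 kg/m³.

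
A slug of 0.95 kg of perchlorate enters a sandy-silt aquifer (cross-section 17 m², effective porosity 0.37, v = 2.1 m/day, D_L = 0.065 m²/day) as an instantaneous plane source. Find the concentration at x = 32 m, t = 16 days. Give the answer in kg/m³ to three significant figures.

For an instantaneous plane source, C(x,t) = M/(n_e·A·√(4πDt)) · exp(−(x−vt)²/(4Dt)), with n_e·A the pore (flow) area.
Plume center vt = 2.1 × 16 = 33.6 m, so the well at 32 m is 1.6 m upgradient of the peak.
√(4πDt) = 3.615 m, giving peak height M/(n_e·A·√(4πDt)) = 0.95/(0.37 × 17 × 3.615) = 0.04178 kg/m³.
(x−vt)²/(4Dt) = (-1.6)²/(4 × 0.065 × 16) = 0.6154; exp(−0.6154) = 0.5404.
C = 0.04178 × 0.5404 = 0.0226 kg/m³.

0.0226 kg/m³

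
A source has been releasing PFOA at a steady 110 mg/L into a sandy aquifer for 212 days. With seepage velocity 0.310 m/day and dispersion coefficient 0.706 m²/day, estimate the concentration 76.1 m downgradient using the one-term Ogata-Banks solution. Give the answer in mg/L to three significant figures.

30.2 mg/L

For a continuous step input, C/C₀ ≈ ½·erfc((x−vt)/(2√(Dt))).
vt = 0.310 × 212 = 65.72 m and 2√(Dt) = 2√(0.706 × 212) = 24.47 m.
Argument (x−vt)/(2√(Dt)) = (76.1 − 65.72)/24.47 = 0.4242; ½·erfc(0.4242) = 0.2743.
C = 110 × 0.2743 = 30.2 mg/L.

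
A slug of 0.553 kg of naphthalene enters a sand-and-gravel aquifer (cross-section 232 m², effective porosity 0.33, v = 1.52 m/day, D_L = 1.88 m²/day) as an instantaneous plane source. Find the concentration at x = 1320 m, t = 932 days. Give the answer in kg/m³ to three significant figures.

1.28e-05 kg/m³

For an instantaneous plane source, C(x,t) = M/(n_e·A·√(4πDt)) · exp(−(x−vt)²/(4Dt)), with n_e·A the pore (flow) area.
Plume center vt = 1.52 × 932 = 1416.64 m, so the well at 1320 m is 96.64 m upgradient of the peak.
√(4πDt) = 148.4 m, giving peak height M/(n_e·A·√(4πDt)) = 0.553/(0.33 × 232 × 148.4) = 4.867e-05 kg/m³.
(x−vt)²/(4Dt) = (-96.64)²/(4 × 1.88 × 932) = 1.333; exp(−1.333) = 0.2637.
C = 4.867e-05 × 0.2637 = 1.28e-05 kg/m³.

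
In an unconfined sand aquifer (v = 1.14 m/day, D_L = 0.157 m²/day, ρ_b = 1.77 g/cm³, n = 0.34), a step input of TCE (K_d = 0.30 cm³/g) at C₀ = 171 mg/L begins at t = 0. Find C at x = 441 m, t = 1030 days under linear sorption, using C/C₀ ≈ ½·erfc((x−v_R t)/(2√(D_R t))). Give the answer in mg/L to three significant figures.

Retardation factor R = 1 + ρ_b·K_d/n = 1 + 1.77 × 0.30/0.34 = 2.562.
Sorption retards both mechanisms: v_R = v/R = 0.4450 m/day, D_R = D/R = 0.06128 m²/day.
v_R·t = 0.4450 × 1030 = 458.35 m; 2√(D_R t) = 15.89 m; argument = (441 − 458.35)/15.89 = -1.092.
C = C₀ × ½·erfc(-1.092) = 171 × 0.9387 = 161 mg/L.

161 mg/L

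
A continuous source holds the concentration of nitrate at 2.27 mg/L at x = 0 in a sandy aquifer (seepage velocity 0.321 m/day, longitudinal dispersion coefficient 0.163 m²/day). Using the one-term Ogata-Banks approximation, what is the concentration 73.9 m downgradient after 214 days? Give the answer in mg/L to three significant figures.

0.605 mg/L

For a continuous step input, C/C₀ ≈ ½·erfc((x−vt)/(2√(Dt))).
vt = 0.321 × 214 = 68.694 m and 2√(Dt) = 2√(0.163 × 214) = 11.81 m.
Argument (x−vt)/(2√(Dt)) = (73.9 − 68.694)/11.81 = 0.4408; ½·erfc(0.4408) = 0.2665.
C = 2.27 × 0.2665 = 0.605 mg/L.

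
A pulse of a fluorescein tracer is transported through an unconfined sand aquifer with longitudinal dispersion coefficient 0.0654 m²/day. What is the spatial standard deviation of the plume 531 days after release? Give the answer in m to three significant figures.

8.33 m

Dispersive spreading gives a Gaussian with σ² = 2Dt; advection only shifts the center.
σ = √(2 × 0.0654 × 531) = 8.33 m.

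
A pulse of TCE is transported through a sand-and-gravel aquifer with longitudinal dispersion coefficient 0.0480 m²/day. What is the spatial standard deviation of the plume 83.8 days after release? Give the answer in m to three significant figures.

2.84 m

Dispersive spreading gives a Gaussian with σ² = 2Dt; advection only shifts the center.
σ = √(2 × 0.0480 × 83.8) = 2.84 m.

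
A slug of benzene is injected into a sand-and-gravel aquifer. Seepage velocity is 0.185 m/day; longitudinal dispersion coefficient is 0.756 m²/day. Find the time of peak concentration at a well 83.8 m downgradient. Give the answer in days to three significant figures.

431 days

For the 1D instantaneous-source solution, setting ∂C/∂t = 0 at fixed x gives v²t² + 2Dt − x² = 0, so t = (√(D² + v²x²) − D)/v².
√(D² + v²x²) = √(0.756² + 0.185² × 83.8²) = 15.52; v² = 0.034225.
t = (15.52 − 0.756)/0.034225 = 431 days (vs. the pure-advection estimate x/v = 453 d).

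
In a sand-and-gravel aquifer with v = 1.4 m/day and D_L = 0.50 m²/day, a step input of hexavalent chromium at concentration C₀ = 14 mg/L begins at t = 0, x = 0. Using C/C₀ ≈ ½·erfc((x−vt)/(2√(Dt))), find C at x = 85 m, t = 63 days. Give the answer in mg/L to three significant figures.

For a continuous step input, C/C₀ ≈ ½·erfc((x−vt)/(2√(Dt))).
vt = 1.4 × 63 = 88.2 m and 2√(Dt) = 2√(0.50 × 63) = 11.22 m.
Argument (x−vt)/(2√(Dt)) = (85 − 88.2)/11.22 = -0.2852; ½·erfc(-0.2852) = 0.6566.
C = 14 × 0.6566 = 9.19 mg/L.

9.19 mg/L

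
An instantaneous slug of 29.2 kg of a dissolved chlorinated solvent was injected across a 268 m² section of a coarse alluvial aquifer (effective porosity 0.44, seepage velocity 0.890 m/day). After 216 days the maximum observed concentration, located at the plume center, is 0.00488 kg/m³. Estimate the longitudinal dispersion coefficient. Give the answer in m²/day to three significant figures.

At the plume center C_max = M/(n_e·A·√(4πDt)), so D = M²/(4πt·(n_e·A·C_max)²).
n_e·A·C_max = 0.44 × 268 × 0.00488 = 0.5754 kg/m.
D = 29.2²/(4π × 216 × 0.5754²) = 0.949 m²/day.

0.949 m²/day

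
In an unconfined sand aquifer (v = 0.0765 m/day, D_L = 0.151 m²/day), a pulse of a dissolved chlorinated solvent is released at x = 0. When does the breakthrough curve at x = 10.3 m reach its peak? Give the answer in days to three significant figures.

For the 1D instantaneous-source solution, setting ∂C/∂t = 0 at fixed x gives v²t² + 2Dt − x² = 0, so t = (√(D² + v²x²) − D)/v².
√(D² + v²x²) = √(0.151² + 0.0765² × 10.3²) = 0.8023; v² = 0.00585225.
t = (0.8023 − 0.151)/0.00585225 = 111 days (vs. the pure-advection estimate x/v = 135 d).

111 days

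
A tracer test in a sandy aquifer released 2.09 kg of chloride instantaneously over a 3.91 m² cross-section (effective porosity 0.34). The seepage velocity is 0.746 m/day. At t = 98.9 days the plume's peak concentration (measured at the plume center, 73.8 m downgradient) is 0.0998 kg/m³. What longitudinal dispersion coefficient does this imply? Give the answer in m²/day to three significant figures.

At the plume center C_max = M/(n_e·A·√(4πDt)), so D = M²/(4πt·(n_e·A·C_max)²).
n_e·A·C_max = 0.34 × 3.91 × 0.0998 = 0.1327 kg/m.
D = 2.09²/(4π × 98.9 × 0.1327²) = 0.200 m²/day.

0.200 m²/day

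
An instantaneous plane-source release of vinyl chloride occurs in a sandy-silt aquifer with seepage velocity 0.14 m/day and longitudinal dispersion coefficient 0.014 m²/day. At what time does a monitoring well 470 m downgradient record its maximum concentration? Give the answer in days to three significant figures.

3360 days

For the 1D instantaneous-source solution, setting ∂C/∂t = 0 at fixed x gives v²t² + 2Dt − x² = 0, so t = (√(D² + v²x²) − D)/v².
√(D² + v²x²) = √(0.014² + 0.14² × 470²) = 65.80; v² = 0.0196.
t = (65.80 − 0.014)/0.0196 = 3360 days (vs. the pure-advection estimate x/v = 3360 d).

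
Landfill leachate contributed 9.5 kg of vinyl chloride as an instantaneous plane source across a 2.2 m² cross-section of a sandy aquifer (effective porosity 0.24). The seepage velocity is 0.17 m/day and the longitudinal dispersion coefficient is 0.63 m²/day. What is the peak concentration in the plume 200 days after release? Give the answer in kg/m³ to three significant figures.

The peak of an instantaneous 1D plume sits at x = vt; there the Gaussian factor is 1 and C_max = M/(n_e·A·√(4πDt)), where n_e·A is the pore area the mass is dissolved in.
√(4πDt) = √(4π × 0.63 × 200) = 39.79 m, so C_max = 9.5/(0.24 × 2.2 × 39.79) = 0.452 kg/m³.

0.452 kg/m³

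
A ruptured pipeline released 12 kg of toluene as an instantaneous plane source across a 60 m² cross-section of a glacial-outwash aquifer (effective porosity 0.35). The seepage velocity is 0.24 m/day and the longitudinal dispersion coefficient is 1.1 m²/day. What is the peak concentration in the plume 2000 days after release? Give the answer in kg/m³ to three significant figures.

The peak of an instantaneous 1D plume sits at x = vt; there the Gaussian factor is 1 and C_max = M/(n_e·A·√(4πDt)), where n_e·A is the pore area the mass is dissolved in.
√(4πDt) = √(4π × 1.1 × 2000) = 166.3 m, so C_max = 12/(0.35 × 60 × 166.3) = 0.00344 kg/m³.

0.00344 kg/m³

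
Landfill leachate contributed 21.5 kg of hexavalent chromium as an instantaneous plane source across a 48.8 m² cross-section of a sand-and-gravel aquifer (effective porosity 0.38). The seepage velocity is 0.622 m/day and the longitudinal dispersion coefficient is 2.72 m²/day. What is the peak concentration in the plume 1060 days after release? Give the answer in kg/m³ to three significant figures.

0.00609 kg/m³

The peak of an instantaneous 1D plume sits at x = vt; there the Gaussian factor is 1 and C_max = M/(n_e·A·√(4πDt)), where n_e·A is the pore area the mass is dissolved in.
√(4πDt) = √(4π × 2.72 × 1060) = 190.3 m, so C_max = 21.5/(0.38 × 48.8 × 190.3) = 0.00609 kg/m³.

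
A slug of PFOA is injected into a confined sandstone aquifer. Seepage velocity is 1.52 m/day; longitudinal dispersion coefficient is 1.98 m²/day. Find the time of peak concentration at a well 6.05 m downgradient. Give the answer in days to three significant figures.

3.21 days

For the 1D instantaneous-source solution, setting ∂C/∂t = 0 at fixed x gives v²t² + 2Dt − x² = 0, so t = (√(D² + v²x²) − D)/v².
√(D² + v²x²) = √(1.98² + 1.52² × 6.05²) = 9.407; v² = 2.3104.
t = (9.407 − 1.98)/2.3104 = 3.21 days (vs. the pure-advection estimate x/v = 3.98 d).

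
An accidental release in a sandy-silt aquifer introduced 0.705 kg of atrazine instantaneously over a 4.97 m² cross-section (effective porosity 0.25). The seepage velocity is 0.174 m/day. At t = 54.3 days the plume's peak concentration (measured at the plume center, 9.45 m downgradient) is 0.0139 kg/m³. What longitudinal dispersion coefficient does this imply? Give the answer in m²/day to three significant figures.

At the plume center C_max = M/(n_e·A·√(4πDt)), so D = M²/(4πt·(n_e·A·C_max)²).
n_e·A·C_max = 0.25 × 4.97 × 0.0139 = 0.01727 kg/m.
D = 0.705²/(4π × 54.3 × 0.01727²) = 2.44 m²/day.

2.44 m²/day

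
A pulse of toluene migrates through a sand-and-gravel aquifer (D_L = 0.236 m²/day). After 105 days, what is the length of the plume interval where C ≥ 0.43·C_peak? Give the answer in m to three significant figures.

The plume is Gaussian with σ = √(2Dt) = √(2 × 0.236 × 105) = 7.040 m.
C/C_peak = exp(−Δx²/(2σ²)) = 0.43 ⇒ Δx = σ·√(−2 ln 0.43) = 7.040 × 1.299 = 9.145 m.
Width = 2Δx = 18.3 m.

18.3 m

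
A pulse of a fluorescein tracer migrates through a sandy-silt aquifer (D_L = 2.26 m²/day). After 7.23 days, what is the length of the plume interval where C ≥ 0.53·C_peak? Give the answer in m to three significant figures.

12.9 m

The plume is Gaussian with σ = √(2Dt) = √(2 × 2.26 × 7.23) = 5.717 m.
C/C_peak = exp(−Δx²/(2σ²)) = 0.53 ⇒ Δx = σ·√(−2 ln 0.53) = 5.717 × 1.127 = 6.443 m.
Width = 2Δx = 12.9 m.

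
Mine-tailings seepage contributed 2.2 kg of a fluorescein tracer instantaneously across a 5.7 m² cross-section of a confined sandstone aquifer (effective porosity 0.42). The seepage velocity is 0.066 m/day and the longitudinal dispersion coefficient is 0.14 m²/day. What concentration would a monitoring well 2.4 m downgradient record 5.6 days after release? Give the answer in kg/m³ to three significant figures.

0.0786 kg/m³

For an instantaneous plane source, C(x,t) = M/(n_e·A·√(4πDt)) · exp(−(x−vt)²/(4Dt)), with n_e·A the pore (flow) area.
Plume center vt = 0.066 × 5.6 = 0.3696 m, so the well at 2.4 m is 2.0304 m downgradient of the peak.
√(4πDt) = 3.139 m, giving peak height M/(n_e·A·√(4πDt)) = 2.2/(0.42 × 5.7 × 3.139) = 0.2928 kg/m³.
(x−vt)²/(4Dt) = (2.0304)²/(4 × 0.14 × 5.6) = 1.315; exp(−1.315) = 0.2685.
C = 0.2928 × 0.2685 = 0.0786 kg/m³.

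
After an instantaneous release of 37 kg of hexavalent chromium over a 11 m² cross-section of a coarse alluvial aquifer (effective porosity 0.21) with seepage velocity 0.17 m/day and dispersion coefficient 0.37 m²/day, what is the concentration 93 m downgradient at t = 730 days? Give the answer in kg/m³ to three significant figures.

For an instantaneous plane source, C(x,t) = M/(n_e·A·√(4πDt)) · exp(−(x−vt)²/(4Dt)), with n_e·A the pore (flow) area.
Plume center vt = 0.17 × 730 = 124.1 m, so the well at 93 m is 31.1 m upgradient of the peak.
√(4πDt) = 58.26 m, giving peak height M/(n_e·A·√(4πDt)) = 37/(0.21 × 11 × 58.26) = 0.2749 kg/m³.
(x−vt)²/(4Dt) = (-31.1)²/(4 × 0.37 × 730) = 0.8952; exp(−0.8952) = 0.4085.
C = 0.2749 × 0.4085 = 0.112 kg/m³.

0.112 kg/m³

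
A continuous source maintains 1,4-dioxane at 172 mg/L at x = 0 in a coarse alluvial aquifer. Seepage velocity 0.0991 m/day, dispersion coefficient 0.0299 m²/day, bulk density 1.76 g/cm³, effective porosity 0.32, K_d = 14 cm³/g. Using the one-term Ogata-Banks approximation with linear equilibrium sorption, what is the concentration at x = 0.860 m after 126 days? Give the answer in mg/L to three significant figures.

Retardation factor R = 1 + ρ_b·K_d/n = 1 + 1.76 × 14/0.32 = 78.00.
Sorption retards both mechanisms: v_R = v/R = 0.001271 m/day, D_R = D/R = 0.0003833 m²/day.
v_R·t = 0.001271 × 126 = 0.160146 m; 2√(D_R t) = 0.4395 m; argument = (0.860 − 0.160146)/0.4395 = 1.592.
C = C₀ × ½·erfc(1.592) = 172 × 0.01218 = 2.09 mg/L.

2.09 mg/L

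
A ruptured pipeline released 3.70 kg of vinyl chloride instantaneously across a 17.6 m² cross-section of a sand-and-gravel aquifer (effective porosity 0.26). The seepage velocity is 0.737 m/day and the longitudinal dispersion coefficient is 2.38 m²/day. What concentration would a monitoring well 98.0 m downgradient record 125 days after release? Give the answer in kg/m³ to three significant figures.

For an instantaneous plane source, C(x,t) = M/(n_e·A·√(4πDt)) · exp(−(x−vt)²/(4Dt)), with n_e·A the pore (flow) area.
Plume center vt = 0.737 × 125 = 92.125 m, so the well at 98.0 m is 5.875 m downgradient of the peak.
√(4πDt) = 61.14 m, giving peak height M/(n_e·A·√(4πDt)) = 3.70/(0.26 × 17.6 × 61.14) = 0.01322 kg/m³.
(x−vt)²/(4Dt) = (5.875)²/(4 × 2.38 × 125) = 0.02900; exp(−0.02900) = 0.9714.
C = 0.01322 × 0.9714 = 0.0128 kg/m³.

0.0128 kg/m³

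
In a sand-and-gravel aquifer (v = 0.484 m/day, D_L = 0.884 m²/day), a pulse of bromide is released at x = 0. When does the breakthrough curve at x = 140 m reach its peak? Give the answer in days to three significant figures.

For the 1D instantaneous-source solution, setting ∂C/∂t = 0 at fixed x gives v²t² + 2Dt − x² = 0, so t = (√(D² + v²x²) − D)/v².
√(D² + v²x²) = √(0.884² + 0.484² × 140²) = 67.77; v² = 0.234256.
t = (67.77 − 0.884)/0.234256 = 286 days (vs. the pure-advection estimate x/v = 289 d).

286 days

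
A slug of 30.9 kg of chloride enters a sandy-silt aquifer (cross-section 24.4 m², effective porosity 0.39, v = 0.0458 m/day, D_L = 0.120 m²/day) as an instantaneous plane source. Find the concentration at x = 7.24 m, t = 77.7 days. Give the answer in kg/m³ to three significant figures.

For an instantaneous plane source, C(x,t) = M/(n_e·A·√(4πDt)) · exp(−(x−vt)²/(4Dt)), with n_e·A the pore (flow) area.
Plume center vt = 0.0458 × 77.7 = 3.55866 m, so the well at 7.24 m is 3.68134 m downgradient of the peak.
√(4πDt) = 10.82 m, giving peak height M/(n_e·A·√(4πDt)) = 30.9/(0.39 × 24.4 × 10.82) = 0.3001 kg/m³.
(x−vt)²/(4Dt) = (3.68134)²/(4 × 0.120 × 77.7) = 0.3634; exp(−0.3634) = 0.6953.
C = 0.3001 × 0.6953 = 0.209 kg/m³.

0.209 kg/m³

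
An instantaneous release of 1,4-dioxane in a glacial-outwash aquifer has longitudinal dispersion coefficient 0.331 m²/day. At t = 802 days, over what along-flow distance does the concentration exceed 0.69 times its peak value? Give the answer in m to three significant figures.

39.7 m

The plume is Gaussian with σ = √(2Dt) = √(2 × 0.331 × 802) = 23.04 m.
C/C_peak = exp(−Δx²/(2σ²)) = 0.69 ⇒ Δx = σ·√(−2 ln 0.69) = 23.04 × 0.8615 = 19.85 m.
Width = 2Δx = 39.7 m.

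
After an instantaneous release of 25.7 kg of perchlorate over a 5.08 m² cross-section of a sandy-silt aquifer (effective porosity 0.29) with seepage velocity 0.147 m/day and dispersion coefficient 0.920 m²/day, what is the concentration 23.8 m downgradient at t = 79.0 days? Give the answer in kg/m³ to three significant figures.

0.346 kg/m³

For an instantaneous plane source, C(x,t) = M/(n_e·A·√(4πDt)) · exp(−(x−vt)²/(4Dt)), with n_e·A the pore (flow) area.
Plume center vt = 0.147 × 79.0 = 11.613 m, so the well at 23.8 m is 12.187 m downgradient of the peak.
√(4πDt) = 30.22 m, giving peak height M/(n_e·A·√(4πDt)) = 25.7/(0.29 × 5.08 × 30.22) = 0.5773 kg/m³.
(x−vt)²/(4Dt) = (12.187)²/(4 × 0.920 × 79.0) = 0.5109; exp(−0.5109) = 0.6000.
C = 0.5773 × 0.6000 = 0.346 kg/m³.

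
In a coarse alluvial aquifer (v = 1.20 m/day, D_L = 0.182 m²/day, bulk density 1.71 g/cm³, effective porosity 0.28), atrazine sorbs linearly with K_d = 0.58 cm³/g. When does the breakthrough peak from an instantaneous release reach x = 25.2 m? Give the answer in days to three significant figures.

Retardation factor R = 1 + ρ_b·K_d/n = 1 + 1.71 × 0.58/0.28 = 4.542.
Sorption retards both mechanisms: v_R = v/R = 0.2642 m/day, D_R = D/R = 0.04007 m²/day.
Peak time from v_R²t² + 2D_R t − x² = 0: t = (√(D_R² + v_R²x²) − D_R)/v_R².
√(D_R² + v_R²x²) = √(0.04007² + 0.2642² × 25.2²) = 6.658; v_R² = 0.06980.
t = (6.658 − 0.04007)/0.06980 = 94.8 days.

94.8 days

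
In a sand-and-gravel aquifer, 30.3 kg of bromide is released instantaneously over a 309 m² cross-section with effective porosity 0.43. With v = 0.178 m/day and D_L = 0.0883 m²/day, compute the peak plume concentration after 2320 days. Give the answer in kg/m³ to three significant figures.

The peak of an instantaneous 1D plume sits at x = vt; there the Gaussian factor is 1 and C_max = M/(n_e·A·√(4πDt)), where n_e·A is the pore area the mass is dissolved in.
√(4πDt) = √(4π × 0.0883 × 2320) = 50.74 m, so C_max = 30.3/(0.43 × 309 × 50.74) = 0.00449 kg/m³.

0.00449 kg/m³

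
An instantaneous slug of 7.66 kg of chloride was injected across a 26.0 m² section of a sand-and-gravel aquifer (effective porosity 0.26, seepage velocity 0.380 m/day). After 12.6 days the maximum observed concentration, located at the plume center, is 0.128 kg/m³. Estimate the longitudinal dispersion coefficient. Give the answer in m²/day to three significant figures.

At the plume center C_max = M/(n_e·A·√(4πDt)), so D = M²/(4πt·(n_e·A·C_max)²).
n_e·A·C_max = 0.26 × 26.0 × 0.128 = 0.8653 kg/m.
D = 7.66²/(4π × 12.6 × 0.8653²) = 0.495 m²/day.

0.495 m²/day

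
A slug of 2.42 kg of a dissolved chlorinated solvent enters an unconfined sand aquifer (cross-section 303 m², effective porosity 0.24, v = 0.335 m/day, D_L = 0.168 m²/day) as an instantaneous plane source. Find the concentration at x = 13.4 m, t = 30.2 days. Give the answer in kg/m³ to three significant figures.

For an instantaneous plane source, C(x,t) = M/(n_e·A·√(4πDt)) · exp(−(x−vt)²/(4Dt)), with n_e·A the pore (flow) area.
Plume center vt = 0.335 × 30.2 = 10.117 m, so the well at 13.4 m is 3.283 m downgradient of the peak.
√(4πDt) = 7.985 m, giving peak height M/(n_e·A·√(4πDt)) = 2.42/(0.24 × 303 × 7.985) = 0.004168 kg/m³.
(x−vt)²/(4Dt) = (3.283)²/(4 × 0.168 × 30.2) = 0.5311; exp(−0.5311) = 0.5880.
C = 0.004168 × 0.5880 = 0.00245 kg/m³.

0.00245 kg/m³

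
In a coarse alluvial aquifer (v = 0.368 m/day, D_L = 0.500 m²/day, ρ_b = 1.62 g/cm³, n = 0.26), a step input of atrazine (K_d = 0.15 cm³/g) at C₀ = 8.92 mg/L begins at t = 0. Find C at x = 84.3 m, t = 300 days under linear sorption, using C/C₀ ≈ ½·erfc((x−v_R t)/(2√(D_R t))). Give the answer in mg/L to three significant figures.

Retardation factor R = 1 + ρ_b·K_d/n = 1 + 1.62 × 0.15/0.26 = 1.935.
Sorption retards both mechanisms: v_R = v/R = 0.1902 m/day, D_R = D/R = 0.2584 m²/day.
v_R·t = 0.1902 × 300 = 57.06 m; 2√(D_R t) = 17.61 m; argument = (84.3 − 57.06)/17.61 = 1.547.
C = C₀ × ½·erfc(1.547) = 8.92 × 0.01434 = 0.128 mg/L.

0.128 mg/L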